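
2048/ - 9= - 2048/9 = - 227.56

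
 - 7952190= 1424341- 9376531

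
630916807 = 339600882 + 291315925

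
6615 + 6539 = 13154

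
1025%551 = 474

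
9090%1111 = 202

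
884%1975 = 884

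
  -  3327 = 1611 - 4938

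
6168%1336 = 824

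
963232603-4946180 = 958286423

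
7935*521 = 4134135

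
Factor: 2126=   2^1*1063^1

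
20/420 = 1/21  =  0.05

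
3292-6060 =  - 2768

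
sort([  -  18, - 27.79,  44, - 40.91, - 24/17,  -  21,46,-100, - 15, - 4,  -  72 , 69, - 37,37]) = [ - 100, - 72, - 40.91, - 37, - 27.79, - 21, - 18, - 15,-4, - 24/17 , 37,44,  46, 69]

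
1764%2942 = 1764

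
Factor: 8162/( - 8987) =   -  742/817 = - 2^1*7^1*19^(-1 )*43^( - 1)*53^1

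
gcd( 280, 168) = 56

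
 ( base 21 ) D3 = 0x114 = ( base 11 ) 231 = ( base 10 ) 276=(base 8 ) 424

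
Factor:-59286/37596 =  -41/26 =-2^( - 1 )*13^( -1) * 41^1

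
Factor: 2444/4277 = 4/7 = 2^2*7^( - 1)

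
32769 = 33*993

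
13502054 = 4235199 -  - 9266855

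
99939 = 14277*7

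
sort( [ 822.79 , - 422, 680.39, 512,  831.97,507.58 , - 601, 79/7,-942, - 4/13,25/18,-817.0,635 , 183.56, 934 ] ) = [ - 942, - 817.0 , - 601,-422,- 4/13,  25/18,79/7,  183.56, 507.58,512,635,680.39,822.79,831.97, 934]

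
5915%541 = 505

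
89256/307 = 290 + 226/307 =290.74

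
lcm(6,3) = 6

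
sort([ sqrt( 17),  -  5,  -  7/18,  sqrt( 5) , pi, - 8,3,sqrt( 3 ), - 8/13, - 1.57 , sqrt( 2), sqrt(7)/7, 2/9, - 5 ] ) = [ - 8, - 5, - 5 , - 1.57, -8/13, - 7/18, 2/9, sqrt( 7 ) /7, sqrt (2 ), sqrt( 3),  sqrt( 5 ), 3, pi, sqrt (17)] 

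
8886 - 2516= 6370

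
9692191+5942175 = 15634366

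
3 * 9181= 27543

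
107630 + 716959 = 824589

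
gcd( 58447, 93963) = 1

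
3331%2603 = 728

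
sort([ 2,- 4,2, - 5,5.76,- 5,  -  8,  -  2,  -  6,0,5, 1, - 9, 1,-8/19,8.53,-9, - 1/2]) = [-9, - 9,-8, - 6,-5, - 5, - 4,-2, - 1/2 ,-8/19, 0,1, 1, 2,2,5,5.76,8.53] 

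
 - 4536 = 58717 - 63253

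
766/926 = 383/463 = 0.83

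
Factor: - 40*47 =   -  1880 = -2^3*5^1*47^1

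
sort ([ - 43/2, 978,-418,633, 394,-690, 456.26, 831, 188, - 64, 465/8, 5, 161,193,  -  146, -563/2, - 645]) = [ -690, - 645, -418,- 563/2, -146,- 64,- 43/2, 5 , 465/8,161, 188, 193, 394, 456.26, 633, 831,978]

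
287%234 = 53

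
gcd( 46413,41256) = 5157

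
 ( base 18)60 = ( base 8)154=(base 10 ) 108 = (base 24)4c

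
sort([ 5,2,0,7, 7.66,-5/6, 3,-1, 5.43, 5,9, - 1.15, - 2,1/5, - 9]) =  [ - 9,-2,  -  1.15,-1,  -  5/6,  0,1/5, 2,3, 5, 5,5.43,7,7.66,  9 ]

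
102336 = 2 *51168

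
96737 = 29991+66746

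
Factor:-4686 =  - 2^1*3^1*11^1 * 71^1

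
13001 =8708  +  4293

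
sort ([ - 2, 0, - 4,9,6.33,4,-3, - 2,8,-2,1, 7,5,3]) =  [-4, - 3, - 2, - 2, - 2,0,  1, 3, 4,5,6.33,7,8,9]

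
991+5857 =6848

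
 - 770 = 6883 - 7653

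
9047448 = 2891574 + 6155874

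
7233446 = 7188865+44581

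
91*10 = 910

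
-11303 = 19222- 30525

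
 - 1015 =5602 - 6617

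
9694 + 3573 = 13267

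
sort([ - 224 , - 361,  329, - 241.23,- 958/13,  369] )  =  [ - 361, - 241.23,  -  224 , - 958/13,329,369]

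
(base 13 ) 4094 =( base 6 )105125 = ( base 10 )8909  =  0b10001011001101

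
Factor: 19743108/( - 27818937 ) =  - 2^2*3^(-2 )*7^1*11^1*929^1 *44797^(-1 ) = - 286132/403173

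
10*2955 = 29550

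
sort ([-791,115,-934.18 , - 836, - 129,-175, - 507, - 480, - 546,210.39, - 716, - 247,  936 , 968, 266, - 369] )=[-934.18, - 836  , - 791, - 716, - 546, - 507, - 480, - 369, - 247, - 175, - 129, 115,210.39,266, 936,968 ] 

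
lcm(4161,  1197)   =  87381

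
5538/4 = 1384+1/2=1384.50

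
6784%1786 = 1426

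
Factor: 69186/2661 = 26= 2^1*13^1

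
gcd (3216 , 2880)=48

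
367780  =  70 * 5254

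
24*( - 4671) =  - 112104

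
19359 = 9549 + 9810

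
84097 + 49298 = 133395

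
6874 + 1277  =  8151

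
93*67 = 6231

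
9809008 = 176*55733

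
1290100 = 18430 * 70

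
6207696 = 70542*88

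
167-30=137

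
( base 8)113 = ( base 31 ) 2D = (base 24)33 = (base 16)4b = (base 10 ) 75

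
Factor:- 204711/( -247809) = 13^1*17^(-1 )*29^1*43^( - 1 ) * 113^( - 1 )*181^1 = 68237/82603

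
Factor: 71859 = 3^1*17^1*1409^1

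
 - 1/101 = - 1 +100/101  =  - 0.01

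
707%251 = 205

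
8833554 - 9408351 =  - 574797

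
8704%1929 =988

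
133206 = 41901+91305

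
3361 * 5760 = 19359360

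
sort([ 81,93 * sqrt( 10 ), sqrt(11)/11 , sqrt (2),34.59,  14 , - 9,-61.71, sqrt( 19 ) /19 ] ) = [-61.71,  -  9, sqrt( 19) /19,sqrt( 11 ) /11, sqrt ( 2 ),14, 34.59, 81, 93 *sqrt(10 )]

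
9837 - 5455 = 4382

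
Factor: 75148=2^2*18787^1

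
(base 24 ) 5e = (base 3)11222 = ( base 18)78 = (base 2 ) 10000110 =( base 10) 134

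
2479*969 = 2402151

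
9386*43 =403598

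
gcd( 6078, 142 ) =2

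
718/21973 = 718/21973=0.03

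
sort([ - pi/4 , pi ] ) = [-pi/4,pi ] 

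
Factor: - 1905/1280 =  - 381/256 = -2^( -8)*3^1*127^1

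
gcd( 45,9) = 9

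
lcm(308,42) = 924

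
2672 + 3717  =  6389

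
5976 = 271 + 5705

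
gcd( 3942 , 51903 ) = 657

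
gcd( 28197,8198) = 1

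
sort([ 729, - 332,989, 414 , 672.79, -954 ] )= [ -954, - 332, 414, 672.79,729, 989]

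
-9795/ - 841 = 9795/841 = 11.65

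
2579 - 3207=-628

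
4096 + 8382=12478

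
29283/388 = 75 + 183/388=75.47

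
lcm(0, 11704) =0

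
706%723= 706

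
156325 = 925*169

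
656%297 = 62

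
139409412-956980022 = - 817570610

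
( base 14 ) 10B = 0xCF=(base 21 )9i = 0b11001111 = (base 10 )207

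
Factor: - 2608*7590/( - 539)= 2^5 * 3^1*5^1*7^(-2 )*23^1* 163^1= 1799520/49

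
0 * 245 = 0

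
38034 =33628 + 4406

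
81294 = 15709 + 65585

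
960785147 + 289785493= 1250570640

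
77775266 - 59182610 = 18592656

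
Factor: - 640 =- 2^7 * 5^1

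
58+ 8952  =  9010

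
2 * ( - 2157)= - 4314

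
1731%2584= 1731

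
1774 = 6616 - 4842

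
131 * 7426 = 972806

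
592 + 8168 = 8760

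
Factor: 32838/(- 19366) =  - 3^1*13^1*23^(- 1 ) = - 39/23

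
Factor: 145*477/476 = 69165/476 = 2^( - 2 )*3^2*5^1 * 7^( - 1)*17^( - 1)*29^1*53^1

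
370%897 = 370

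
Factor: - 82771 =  - 13^1*6367^1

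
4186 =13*322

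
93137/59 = 1578 + 35/59 =1578.59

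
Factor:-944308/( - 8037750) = 2^1*3^( - 1)*5^ ( - 3) * 7^( - 1)*1531^( - 1)*  236077^1 = 472154/4018875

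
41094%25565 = 15529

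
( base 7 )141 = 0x4e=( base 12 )66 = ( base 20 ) 3i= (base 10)78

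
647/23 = 28 + 3/23 = 28.13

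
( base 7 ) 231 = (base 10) 120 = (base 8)170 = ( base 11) aa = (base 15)80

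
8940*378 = 3379320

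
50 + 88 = 138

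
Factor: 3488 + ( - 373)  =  5^1*7^1*89^1 = 3115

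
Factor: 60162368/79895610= 30081184/39947805 = 2^5  *3^( - 2)*5^ ( - 1) * 7^1*151^( - 1 ) * 5879^( - 1 )*134291^1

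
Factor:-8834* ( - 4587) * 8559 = 346824014922 = 2^1*3^4*7^1 * 11^1 *139^1 * 317^1*631^1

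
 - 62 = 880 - 942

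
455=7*65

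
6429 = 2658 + 3771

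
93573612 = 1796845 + 91776767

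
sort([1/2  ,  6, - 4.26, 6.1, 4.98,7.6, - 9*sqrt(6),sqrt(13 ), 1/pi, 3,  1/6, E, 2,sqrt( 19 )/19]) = [-9*sqrt ( 6), - 4.26,  1/6,sqrt(19) /19, 1/pi, 1/2, 2 , E, 3, sqrt(13 ), 4.98,  6, 6.1,7.6 ] 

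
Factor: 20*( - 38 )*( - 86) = 65360 = 2^4*5^1 * 19^1*43^1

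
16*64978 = 1039648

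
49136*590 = 28990240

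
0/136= 0 = 0.00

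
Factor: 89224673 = 367^1*243119^1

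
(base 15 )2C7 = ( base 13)3a0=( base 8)1175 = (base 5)10022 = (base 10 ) 637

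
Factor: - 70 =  - 2^1 * 5^1*7^1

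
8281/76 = 108 + 73/76 = 108.96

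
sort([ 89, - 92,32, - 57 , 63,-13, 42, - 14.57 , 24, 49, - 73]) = [  -  92,  -  73,- 57, - 14.57,-13,24,32,42,49, 63, 89]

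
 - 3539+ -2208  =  -5747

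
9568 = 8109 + 1459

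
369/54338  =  369/54338= 0.01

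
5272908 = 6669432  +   - 1396524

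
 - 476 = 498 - 974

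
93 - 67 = 26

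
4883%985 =943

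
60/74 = 30/37 = 0.81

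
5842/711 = 8 + 154/711 = 8.22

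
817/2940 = 817/2940 = 0.28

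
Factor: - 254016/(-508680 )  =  392/785=   2^3*5^(-1 )*7^2*157^(-1 )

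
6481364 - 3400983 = 3080381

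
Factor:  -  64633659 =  - 3^1*53^1*406501^1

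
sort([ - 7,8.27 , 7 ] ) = [ - 7, 7, 8.27]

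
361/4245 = 361/4245 = 0.09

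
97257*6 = 583542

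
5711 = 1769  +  3942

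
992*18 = 17856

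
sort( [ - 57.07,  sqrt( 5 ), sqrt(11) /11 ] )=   [ - 57.07,sqrt(11) /11,sqrt ( 5)] 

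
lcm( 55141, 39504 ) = 2646768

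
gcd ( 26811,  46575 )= 81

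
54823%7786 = 321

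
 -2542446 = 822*(-3093 ) 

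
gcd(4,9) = 1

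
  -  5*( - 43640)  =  218200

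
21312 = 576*37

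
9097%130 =127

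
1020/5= 204 = 204.00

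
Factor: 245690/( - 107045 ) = - 2^1*271^( - 1 )*311^1 = - 622/271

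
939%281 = 96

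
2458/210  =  1229/105 = 11.70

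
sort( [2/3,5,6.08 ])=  [ 2/3,  5, 6.08 ] 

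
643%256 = 131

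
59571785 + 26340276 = 85912061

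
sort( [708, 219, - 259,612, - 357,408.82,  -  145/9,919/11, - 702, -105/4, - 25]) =[ - 702, - 357, - 259, - 105/4,-25,  -  145/9,919/11,219, 408.82,612,708] 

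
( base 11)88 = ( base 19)51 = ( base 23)44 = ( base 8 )140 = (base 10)96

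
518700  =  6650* 78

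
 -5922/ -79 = 5922/79  =  74.96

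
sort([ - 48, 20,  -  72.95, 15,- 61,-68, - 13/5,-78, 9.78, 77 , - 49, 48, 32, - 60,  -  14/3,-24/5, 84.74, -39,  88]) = [ - 78,- 72.95, - 68, - 61, - 60, - 49,-48 ,-39,  -  24/5,- 14/3,-13/5, 9.78 , 15, 20, 32, 48, 77,84.74 , 88 ]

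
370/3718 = 185/1859 = 0.10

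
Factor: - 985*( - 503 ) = 495455 = 5^1*197^1*503^1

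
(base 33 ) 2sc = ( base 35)2IY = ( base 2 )110000101010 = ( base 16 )C2A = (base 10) 3114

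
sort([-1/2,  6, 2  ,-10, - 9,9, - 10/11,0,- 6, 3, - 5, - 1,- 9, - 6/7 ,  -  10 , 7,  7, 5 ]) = [-10,- 10, - 9, - 9, - 6,-5, -1,-10/11,  -  6/7,  -  1/2,0, 2, 3 , 5, 6, 7,  7,9]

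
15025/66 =227+43/66=227.65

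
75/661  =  75/661 = 0.11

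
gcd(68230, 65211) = 1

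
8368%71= 61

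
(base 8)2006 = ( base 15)48A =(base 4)100012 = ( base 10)1030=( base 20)2BA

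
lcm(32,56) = 224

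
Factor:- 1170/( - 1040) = 9/8 = 2^ ( - 3 )*3^2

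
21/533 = 21/533=0.04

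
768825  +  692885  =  1461710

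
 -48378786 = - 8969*5394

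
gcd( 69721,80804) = 1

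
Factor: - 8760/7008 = - 2^( - 2 )*5^1 = - 5/4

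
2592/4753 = 2592/4753 = 0.55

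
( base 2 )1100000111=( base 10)775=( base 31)P0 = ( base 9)1051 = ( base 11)645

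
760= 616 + 144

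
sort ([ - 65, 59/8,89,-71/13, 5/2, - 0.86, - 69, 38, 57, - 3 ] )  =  [-69, - 65, - 71/13, - 3, - 0.86, 5/2,59/8, 38, 57,89]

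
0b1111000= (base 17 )71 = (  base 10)120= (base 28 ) 48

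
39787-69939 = -30152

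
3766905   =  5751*655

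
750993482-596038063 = 154955419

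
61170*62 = 3792540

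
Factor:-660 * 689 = -454740 = -2^2*3^1*5^1 * 11^1*13^1*53^1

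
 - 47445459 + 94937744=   47492285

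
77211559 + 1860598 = 79072157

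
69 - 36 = 33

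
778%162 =130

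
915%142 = 63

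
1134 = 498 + 636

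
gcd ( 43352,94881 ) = 1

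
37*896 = 33152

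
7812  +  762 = 8574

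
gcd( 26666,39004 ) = 398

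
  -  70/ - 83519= 70/83519  =  0.00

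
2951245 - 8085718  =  -5134473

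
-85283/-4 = 85283/4 = 21320.75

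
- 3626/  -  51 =3626/51 = 71.10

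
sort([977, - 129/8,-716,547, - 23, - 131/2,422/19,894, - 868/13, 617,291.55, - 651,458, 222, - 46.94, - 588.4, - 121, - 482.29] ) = [ - 716, - 651, - 588.4, - 482.29,-121, - 868/13, -131/2, - 46.94, - 23,-129/8,  422/19,222,291.55,458 , 547, 617, 894,977 ] 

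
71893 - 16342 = 55551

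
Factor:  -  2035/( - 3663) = 5/9=3^( - 2) * 5^1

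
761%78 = 59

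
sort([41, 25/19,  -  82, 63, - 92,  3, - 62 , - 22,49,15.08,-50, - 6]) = [ - 92, - 82, - 62, - 50,-22,- 6, 25/19, 3, 15.08, 41,  49,63 ] 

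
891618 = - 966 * ( - 923) 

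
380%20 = 0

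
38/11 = 3 + 5/11 = 3.45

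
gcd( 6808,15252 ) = 4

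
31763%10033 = 1664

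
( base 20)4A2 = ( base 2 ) 11100001010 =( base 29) 244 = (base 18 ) 5a2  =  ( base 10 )1802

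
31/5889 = 31/5889 = 0.01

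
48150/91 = 529 + 11/91 = 529.12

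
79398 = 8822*9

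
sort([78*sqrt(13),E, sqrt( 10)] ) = [ E , sqrt(10),  78 * sqrt(13 )]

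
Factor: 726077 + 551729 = 2^1*41^1*15583^1 =1277806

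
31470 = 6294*5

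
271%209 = 62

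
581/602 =83/86 = 0.97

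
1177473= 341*3453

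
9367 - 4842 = 4525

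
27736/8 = 3467 = 3467.00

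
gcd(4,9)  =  1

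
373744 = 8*46718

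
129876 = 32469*4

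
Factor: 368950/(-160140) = -235/102  =  - 2^( -1 )*3^(-1) * 5^1*17^( - 1 )*47^1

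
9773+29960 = 39733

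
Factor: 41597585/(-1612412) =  - 2^( - 2)*5^1*47^1*177011^1*403103^( - 1 )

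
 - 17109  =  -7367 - 9742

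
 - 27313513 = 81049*( - 337) 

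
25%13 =12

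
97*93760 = 9094720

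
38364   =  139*276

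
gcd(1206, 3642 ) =6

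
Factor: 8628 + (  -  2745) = 5883 = 3^1 * 37^1*53^1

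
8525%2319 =1568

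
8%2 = 0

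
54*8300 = 448200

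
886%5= 1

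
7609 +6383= 13992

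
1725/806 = 2 + 113/806 = 2.14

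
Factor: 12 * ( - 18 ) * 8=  - 2^6*3^3= -1728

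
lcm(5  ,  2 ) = 10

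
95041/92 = 95041/92= 1033.05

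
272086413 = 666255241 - 394168828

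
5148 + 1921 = 7069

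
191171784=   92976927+98194857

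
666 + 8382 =9048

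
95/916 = 95/916 = 0.10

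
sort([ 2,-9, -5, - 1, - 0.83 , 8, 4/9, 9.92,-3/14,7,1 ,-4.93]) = [ - 9, - 5,-4.93, -1, - 0.83,- 3/14,  4/9,  1,  2, 7, 8, 9.92]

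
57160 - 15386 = 41774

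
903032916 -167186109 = 735846807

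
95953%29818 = 6499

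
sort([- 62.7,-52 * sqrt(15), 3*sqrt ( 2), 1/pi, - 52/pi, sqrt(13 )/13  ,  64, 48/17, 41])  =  [ - 52*sqrt( 15), - 62.7, - 52/pi, sqrt( 13)/13, 1/pi, 48/17, 3*sqrt( 2), 41, 64] 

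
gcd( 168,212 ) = 4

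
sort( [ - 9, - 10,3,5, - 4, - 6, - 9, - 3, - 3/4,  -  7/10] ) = [ - 10,-9, - 9, - 6,-4,-3, - 3/4, - 7/10, 3,5]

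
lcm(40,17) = 680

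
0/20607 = 0 = 0.00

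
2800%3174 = 2800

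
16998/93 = 182+24/31 = 182.77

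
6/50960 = 3/25480 = 0.00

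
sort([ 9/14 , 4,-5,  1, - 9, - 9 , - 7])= [ - 9, - 9,  -  7, - 5, 9/14 , 1,4] 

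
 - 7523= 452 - 7975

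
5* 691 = 3455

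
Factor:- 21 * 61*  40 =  - 51240 =- 2^3*3^1*5^1*7^1*61^1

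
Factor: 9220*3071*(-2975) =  - 84235994500 =- 2^2*5^3 * 7^1*17^1*37^1*83^1*461^1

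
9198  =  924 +8274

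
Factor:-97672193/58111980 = -2^(-2)*3^(-1 )*5^( - 1 )*31^(-1)*37^1*157^( - 1)*199^(-1)*2639789^1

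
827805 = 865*957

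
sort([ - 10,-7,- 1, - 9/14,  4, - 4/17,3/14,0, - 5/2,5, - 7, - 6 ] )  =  [ - 10, - 7, - 7, - 6, - 5/2, - 1, -9/14, - 4/17,0,3/14,4,5]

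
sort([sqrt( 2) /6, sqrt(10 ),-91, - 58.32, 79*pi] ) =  [ - 91, - 58.32,sqrt (2)/6, sqrt( 10 ), 79*pi]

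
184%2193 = 184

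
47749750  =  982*48625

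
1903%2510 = 1903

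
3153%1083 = 987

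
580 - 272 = 308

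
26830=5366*5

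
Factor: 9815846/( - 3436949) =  - 2^1 * 3436949^(-1)* 4907923^1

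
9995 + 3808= 13803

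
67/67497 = 67/67497 = 0.00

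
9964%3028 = 880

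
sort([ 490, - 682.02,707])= [ - 682.02,490,707 ]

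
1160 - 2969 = - 1809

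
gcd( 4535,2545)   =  5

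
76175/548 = 76175/548=   139.01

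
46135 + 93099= 139234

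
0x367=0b1101100111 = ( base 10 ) 871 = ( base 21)1ka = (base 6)4011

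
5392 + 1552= 6944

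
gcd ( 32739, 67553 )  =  1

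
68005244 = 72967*932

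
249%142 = 107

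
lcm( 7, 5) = 35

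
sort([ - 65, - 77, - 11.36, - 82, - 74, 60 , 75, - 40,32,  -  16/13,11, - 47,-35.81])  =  [ - 82, - 77, - 74, - 65, - 47, - 40, - 35.81, - 11.36, - 16/13,  11,32,60,  75]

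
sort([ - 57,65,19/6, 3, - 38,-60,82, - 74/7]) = [ - 60, - 57,-38,-74/7, 3,  19/6, 65 , 82] 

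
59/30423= 59/30423 = 0.00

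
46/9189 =46/9189 =0.01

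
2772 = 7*396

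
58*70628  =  4096424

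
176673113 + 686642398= 863315511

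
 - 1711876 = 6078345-7790221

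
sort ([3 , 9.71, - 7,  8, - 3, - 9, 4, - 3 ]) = [ - 9 ,- 7, - 3, - 3,  3,  4,8,9.71]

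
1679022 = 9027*186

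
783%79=72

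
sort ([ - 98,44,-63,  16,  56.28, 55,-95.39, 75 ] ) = [ - 98, - 95.39, - 63 , 16,44,55,56.28,  75]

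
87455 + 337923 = 425378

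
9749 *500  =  4874500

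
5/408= 5/408 = 0.01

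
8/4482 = 4/2241 = 0.00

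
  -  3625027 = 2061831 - 5686858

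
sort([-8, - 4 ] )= [ - 8,  -  4]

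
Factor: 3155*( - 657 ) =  - 3^2* 5^1*73^1*631^1 = - 2072835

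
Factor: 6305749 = 23^1*274163^1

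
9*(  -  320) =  - 2880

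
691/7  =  691/7 = 98.71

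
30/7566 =5/1261 = 0.00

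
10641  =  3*3547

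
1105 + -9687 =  - 8582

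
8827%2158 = 195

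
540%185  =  170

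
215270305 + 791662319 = 1006932624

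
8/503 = 8/503=0.02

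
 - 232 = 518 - 750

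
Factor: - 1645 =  - 5^1*7^1 * 47^1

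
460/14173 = 460/14173= 0.03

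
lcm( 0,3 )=0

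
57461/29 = 57461/29 = 1981.41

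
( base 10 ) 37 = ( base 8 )45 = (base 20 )1H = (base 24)1D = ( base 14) 29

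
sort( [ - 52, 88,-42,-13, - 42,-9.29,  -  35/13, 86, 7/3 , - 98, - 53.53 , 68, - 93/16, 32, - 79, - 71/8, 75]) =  [-98, - 79, - 53.53, - 52, - 42,- 42,-13,-9.29, - 71/8, - 93/16,-35/13 , 7/3,32, 68,  75, 86, 88]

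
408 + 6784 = 7192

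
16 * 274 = 4384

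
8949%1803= 1737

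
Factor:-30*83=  - 2490 = - 2^1*3^1*5^1*83^1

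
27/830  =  27/830 = 0.03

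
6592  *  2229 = 14693568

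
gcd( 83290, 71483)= 1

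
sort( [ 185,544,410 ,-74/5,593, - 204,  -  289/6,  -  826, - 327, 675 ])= [ - 826, - 327, - 204,- 289/6, - 74/5,185, 410, 544,593,675]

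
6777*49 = 332073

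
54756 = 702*78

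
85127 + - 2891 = 82236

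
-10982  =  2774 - 13756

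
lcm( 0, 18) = 0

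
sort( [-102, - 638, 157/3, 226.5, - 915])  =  [-915,-638, - 102,157/3, 226.5 ]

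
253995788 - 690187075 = - 436191287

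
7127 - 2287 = 4840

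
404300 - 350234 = 54066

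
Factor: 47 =47^1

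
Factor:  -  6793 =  - 6793^1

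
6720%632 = 400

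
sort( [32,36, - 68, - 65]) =[-68, - 65, 32, 36] 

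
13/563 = 13/563  =  0.02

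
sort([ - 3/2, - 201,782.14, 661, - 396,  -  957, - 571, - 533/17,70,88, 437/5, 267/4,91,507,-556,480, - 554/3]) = [ - 957, - 571,-556, - 396, -201, - 554/3,  -  533/17, - 3/2,267/4,70,437/5,88, 91, 480,507,661,782.14 ] 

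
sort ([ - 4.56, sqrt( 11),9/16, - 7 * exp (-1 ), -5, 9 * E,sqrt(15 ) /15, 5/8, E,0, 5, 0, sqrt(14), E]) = [ - 5, - 4.56,- 7*exp ( - 1),  0, 0, sqrt( 15)/15, 9/16, 5/8, E, E, sqrt(11), sqrt(14),5, 9 * E ] 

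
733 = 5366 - 4633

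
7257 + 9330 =16587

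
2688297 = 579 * 4643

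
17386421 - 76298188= - 58911767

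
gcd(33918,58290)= 6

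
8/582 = 4/291= 0.01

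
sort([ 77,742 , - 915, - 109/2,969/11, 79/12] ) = [ - 915, - 109/2, 79/12, 77,969/11 , 742]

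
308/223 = 1 + 85/223 =1.38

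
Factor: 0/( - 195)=0 = 0^1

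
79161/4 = 79161/4 = 19790.25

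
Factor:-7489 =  - 7489^1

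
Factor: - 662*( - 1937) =1282294 = 2^1 * 13^1*149^1*331^1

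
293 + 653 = 946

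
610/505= 1 + 21/101  =  1.21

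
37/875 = 37/875= 0.04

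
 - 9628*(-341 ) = 3283148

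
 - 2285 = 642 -2927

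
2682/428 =1341/214 = 6.27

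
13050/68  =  6525/34 = 191.91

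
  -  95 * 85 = -8075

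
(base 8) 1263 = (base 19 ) 1H7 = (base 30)n1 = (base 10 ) 691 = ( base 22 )199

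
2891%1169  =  553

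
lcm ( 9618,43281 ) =86562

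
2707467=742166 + 1965301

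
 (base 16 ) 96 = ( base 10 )150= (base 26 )5K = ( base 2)10010110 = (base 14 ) aa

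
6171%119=102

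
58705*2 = 117410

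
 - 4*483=- 1932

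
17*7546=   128282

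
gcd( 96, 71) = 1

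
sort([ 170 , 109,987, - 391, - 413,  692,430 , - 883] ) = [ - 883 , - 413,  -  391, 109, 170 , 430,692,987 ] 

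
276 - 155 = 121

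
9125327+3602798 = 12728125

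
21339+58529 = 79868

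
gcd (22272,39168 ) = 768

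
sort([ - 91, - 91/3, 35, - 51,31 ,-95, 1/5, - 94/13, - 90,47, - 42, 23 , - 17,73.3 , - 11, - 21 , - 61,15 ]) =[ - 95, - 91,  -  90, - 61, - 51, - 42, - 91/3  , - 21, - 17,-11, -94/13,1/5,15,23, 31, 35, 47, 73.3]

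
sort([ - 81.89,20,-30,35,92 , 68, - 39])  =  [-81.89,-39,-30,20, 35 , 68,92]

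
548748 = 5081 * 108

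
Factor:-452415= - 3^1*5^1*30161^1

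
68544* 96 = 6580224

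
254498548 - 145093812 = 109404736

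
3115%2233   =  882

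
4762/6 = 793 + 2/3 = 793.67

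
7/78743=1/11249=   0.00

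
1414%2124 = 1414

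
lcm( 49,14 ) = 98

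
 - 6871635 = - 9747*705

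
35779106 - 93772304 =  - 57993198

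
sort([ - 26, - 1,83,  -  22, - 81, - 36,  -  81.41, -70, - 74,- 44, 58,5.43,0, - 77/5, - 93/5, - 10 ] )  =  [ - 81.41 ,- 81 , - 74,- 70, - 44, - 36,-26,-22  , - 93/5,-77/5, - 10, - 1,0, 5.43,58, 83 ] 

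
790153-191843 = 598310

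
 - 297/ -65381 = 297/65381 = 0.00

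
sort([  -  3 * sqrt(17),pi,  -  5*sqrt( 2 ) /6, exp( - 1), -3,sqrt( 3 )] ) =[ -3* sqrt( 17 ), - 3, - 5*sqrt ( 2)/6, exp(-1) , sqrt ( 3 ),pi ]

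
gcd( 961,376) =1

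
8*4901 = 39208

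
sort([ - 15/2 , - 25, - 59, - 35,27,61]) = [ - 59, - 35, - 25, - 15/2,27,61]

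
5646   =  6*941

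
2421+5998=8419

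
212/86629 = 212/86629= 0.00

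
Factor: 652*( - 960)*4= - 2503680 = -2^10*3^1*5^1*163^1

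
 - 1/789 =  - 1/789 = - 0.00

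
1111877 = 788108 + 323769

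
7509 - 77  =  7432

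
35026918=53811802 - 18784884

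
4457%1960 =537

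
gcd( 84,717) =3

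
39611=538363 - 498752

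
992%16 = 0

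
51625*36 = 1858500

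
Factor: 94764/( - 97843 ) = - 2^2*3^1 * 53^1*149^1*97843^( - 1 ) 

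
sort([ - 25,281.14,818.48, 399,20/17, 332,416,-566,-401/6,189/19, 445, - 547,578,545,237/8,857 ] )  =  [ - 566, - 547, - 401/6,-25 , 20/17, 189/19, 237/8, 281.14 , 332, 399, 416,445, 545, 578,818.48,857 ] 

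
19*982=18658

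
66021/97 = 66021/97 = 680.63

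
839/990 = 839/990 = 0.85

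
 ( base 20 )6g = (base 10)136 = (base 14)9A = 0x88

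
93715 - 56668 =37047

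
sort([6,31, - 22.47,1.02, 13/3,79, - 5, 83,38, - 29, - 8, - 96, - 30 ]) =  [ - 96,-30,-29, - 22.47, - 8, - 5, 1.02,13/3,6, 31, 38,79,83 ]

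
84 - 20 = 64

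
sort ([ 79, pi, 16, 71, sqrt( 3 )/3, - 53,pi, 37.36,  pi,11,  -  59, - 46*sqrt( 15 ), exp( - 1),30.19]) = [-46 * sqrt( 15 ), - 59, - 53, exp(  -  1 ), sqrt( 3) /3,pi,pi, pi,11 , 16, 30.19,37.36, 71, 79 ] 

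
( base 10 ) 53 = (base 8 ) 65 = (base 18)2H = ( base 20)2D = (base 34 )1J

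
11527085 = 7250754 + 4276331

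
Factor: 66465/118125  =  3^( - 1)*5^( - 3)*211^1= 211/375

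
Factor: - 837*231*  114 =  - 22041558 = - 2^1*3^5*7^1*11^1*19^1*31^1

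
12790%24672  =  12790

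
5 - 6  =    -  1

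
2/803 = 2/803  =  0.00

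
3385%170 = 155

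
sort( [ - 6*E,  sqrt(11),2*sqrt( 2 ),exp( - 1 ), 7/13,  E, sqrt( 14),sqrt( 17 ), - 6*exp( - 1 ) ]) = [ - 6 * E ,-6*exp( - 1 ), exp( - 1), 7/13, E, 2*sqrt(2),sqrt( 11 ), sqrt(14 ),sqrt( 17 ) ]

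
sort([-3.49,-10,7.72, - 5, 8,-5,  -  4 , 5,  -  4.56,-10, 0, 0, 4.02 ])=[-10,-10,- 5 , - 5,-4.56,-4, - 3.49,  0, 0 , 4.02,  5,7.72,  8]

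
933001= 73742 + 859259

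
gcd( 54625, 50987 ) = 1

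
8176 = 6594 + 1582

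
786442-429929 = 356513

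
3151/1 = 3151  =  3151.00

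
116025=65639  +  50386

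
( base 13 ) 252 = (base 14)20d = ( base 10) 405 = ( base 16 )195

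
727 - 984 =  - 257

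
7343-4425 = 2918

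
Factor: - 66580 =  - 2^2*5^1 *3329^1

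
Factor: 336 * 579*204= 39686976  =  2^6*3^3*7^1*17^1*193^1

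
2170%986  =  198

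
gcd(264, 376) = 8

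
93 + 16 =109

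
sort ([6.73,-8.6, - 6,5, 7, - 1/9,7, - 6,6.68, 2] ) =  [  -  8.6 , - 6 , - 6, - 1/9,2, 5, 6.68, 6.73, 7, 7]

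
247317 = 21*11777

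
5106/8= 2553/4=638.25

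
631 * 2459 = 1551629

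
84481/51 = 84481/51 = 1656.49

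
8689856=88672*98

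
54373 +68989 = 123362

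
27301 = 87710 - 60409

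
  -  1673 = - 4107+2434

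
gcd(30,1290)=30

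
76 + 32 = 108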